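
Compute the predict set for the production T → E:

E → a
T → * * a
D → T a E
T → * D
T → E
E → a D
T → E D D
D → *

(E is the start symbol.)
{ 'a' }

PREDICT(T → E) = (FIRST(RHS) \ {ε}) ∪ (FOLLOW(T) if ε ∈ FIRST(RHS), i.e. RHS ⇒* ε)
FIRST(E) = { 'a' }
FIRST(E) = { 'a' }
ε ∉ FIRST(E), so FOLLOW(T) is not added.
PREDICT(T → E) = { 'a' }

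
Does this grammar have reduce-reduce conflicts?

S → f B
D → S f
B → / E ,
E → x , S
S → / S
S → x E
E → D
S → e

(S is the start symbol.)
No reduce-reduce conflicts

A reduce-reduce conflict occurs when an LR(0) state has two complete items [A → α .] and [B → β .] — both call for a reduction, and with no lookahead the parser cannot choose between them.

Augment with S' → S and build the canonical LR(0) collection (I0 = CLOSURE({[S' → . S]}), then GOTO on every symbol after a dot until no new states appear). It has 18 states:
  I0: { [S → . / S], [S → . e], [S → . f B], [S → . x E], [S' → . S] }  — shift
  I1: { [S → . / S], [S → . e], [S → . f B], [S → . x E], [S → / . S] }  — shift
  I2: { [S' → S .] }  — accept
  I3: { [S → e .] }  — reduce
  I4: { [B → . / E ,], [S → f . B] }  — shift
  I5: { [D → . S f], [E → . D], [E → . x , S], [S → . / S], [S → . e], [S → . f B], [S → . x E], [S → x . E] }  — shift
  I6: { [E → D .] }  — reduce
  I7: { [S → x E .] }  — reduce
  I8: { [D → S . f] }  — shift
  I9: { [D → . S f], [E → . D], [E → . x , S], [E → x . , S], [S → . / S], [S → . e], [S → . f B], [S → . x E], [S → x . E] }  — shift
  I10: { [E → x , . S], [S → . / S], [S → . e], [S → . f B], [S → . x E] }  — shift
  I11: { [E → x , S .] }  — reduce
  I12: { [D → S f .] }  — reduce
  I13: { [B → / . E ,], [D → . S f], [E → . D], [E → . x , S], [S → . / S], [S → . e], [S → . f B], [S → . x E] }  — shift
  I14: { [S → f B .] }  — reduce
  I15: { [B → / E . ,] }  — shift
  I16: { [B → / E , .] }  — reduce
  I17: { [S → / S .] }  — reduce

No state contains more than one complete item.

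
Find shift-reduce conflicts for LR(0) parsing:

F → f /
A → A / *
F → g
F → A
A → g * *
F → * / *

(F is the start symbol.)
Yes — I2: [F → A .] vs [A → A . / *]; I5: [F → g .] vs [A → g . * *]

A shift-reduce conflict occurs when an LR(0) state has both:
  - a complete (reduce) item [A → α .] (dot at the end), and
  - a shift item [B → β . c γ] (dot before a terminal).

Augment with F' → F and build the canonical LR(0) collection (I0 = CLOSURE({[F' → . F]}), then GOTO on every symbol after a dot until no new states appear). It has 13 states:
  I0: { [A → . A / *], [A → . g * *], [F → . * / *], [F → . A], [F → . f /], [F → . g], [F' → . F] }  — shift
  I1: { [F → * . / *] }  — shift
  I2: { [A → A . / *], [F → A .] }  — shift, reduce
  I3: { [F' → F .] }  — accept
  I4: { [F → f . /] }  — shift
  I5: { [A → g . * *], [F → g .] }  — shift, reduce
  I6: { [A → g * . *] }  — shift
  I7: { [A → g * * .] }  — reduce
  I8: { [F → f / .] }  — reduce
  I9: { [A → A / . *] }  — shift
  I10: { [A → A / * .] }  — reduce
  I11: { [F → * / . *] }  — shift
  I12: { [F → * / * .] }  — reduce

I2 contains reduce item [F → A .] and shift item [A → A . / *] — shift-reduce conflict.
I5 contains reduce item [F → g .] and shift item [A → g . * *] — shift-reduce conflict.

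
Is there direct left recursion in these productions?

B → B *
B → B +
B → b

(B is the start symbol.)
Yes, B is left-recursive

B → B *: LEFT RECURSIVE (starts with B)
B → B +: LEFT RECURSIVE (starts with B)
B → b: starts with b

The grammar has direct left recursion on: B.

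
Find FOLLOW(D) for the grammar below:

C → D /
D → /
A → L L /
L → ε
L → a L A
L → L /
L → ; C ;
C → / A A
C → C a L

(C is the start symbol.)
To compute FOLLOW(D), find every occurrence of D on a right-hand side N → α D β: add FIRST(β) \ {ε}, and if β is empty or nullable also add FOLLOW(N). Iterate to a fixed point.

In C → D /: D is followed by '/', add FIRST('/') \ {ε} = { '/' }

Taking the union: FOLLOW(D) = { '/' }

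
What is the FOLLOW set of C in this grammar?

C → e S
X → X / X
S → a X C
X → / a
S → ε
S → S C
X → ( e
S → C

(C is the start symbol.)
C is the start symbol, so $ ∈ FOLLOW(C).
In S → a X C: C is at the end, add FOLLOW(S)
In S → S C: C is at the end, add FOLLOW(S)
In S → C: C is at the end, add FOLLOW(S)

The FOLLOW sets referred to above (computed the same way, to a fixed point):
  FOLLOW(S) = { $, 'e' }

Taking the union: FOLLOW(C) = { $, 'e' }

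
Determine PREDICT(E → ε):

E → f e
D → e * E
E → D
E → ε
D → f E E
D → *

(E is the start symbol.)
PREDICT(E → ε) = (FIRST(RHS) \ {ε}) ∪ (FOLLOW(E) if ε ∈ FIRST(RHS), i.e. RHS ⇒* ε)
The right-hand side is ε (FIRST(ε) = { ε }), so the predict set is FOLLOW(E) = { $, '*', 'e', 'f' }
PREDICT(E → ε) = { $, '*', 'e', 'f' }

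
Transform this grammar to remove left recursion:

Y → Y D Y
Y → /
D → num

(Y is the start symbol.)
Y → / Y'
Y' → D Y Y'
Y' → ε
D → num

Y is directly left-recursive. The standard transformation for
  A → A α₁ | ... | A α_m | β₁ | ... | β_n
is
  A  → β₁ A' | ... | β_n A'
  A' → α₁ A' | ... | α_m A' | ε

Y → / becomes Y → / Y'
Y → Y D Y becomes Y' → D Y Y'
Add Y' → ε

Productions for other non-terminals are unchanged:
  D → num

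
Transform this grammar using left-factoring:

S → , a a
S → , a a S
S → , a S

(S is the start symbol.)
S → , a S'
S' → a S''
S'' → ε
S'' → S
S' → S

Left-factoring transforms A → αβ₁ | αβ₂ into A → αA' and A' → β₁ | β₂
(α is the longest common prefix among the alternatives). Repeat until
no nonterminal has two alternatives with a common prefix.

Round 1: S has alternatives sharing prefix ', a'. Introduce S': S → , a S'
  Add: S' → a
  Add: S' → a S
  Add: S' → S

Round 2: S' has alternatives sharing prefix 'a'. Introduce S'': S' → a S''
  Add: S'' → ε
  Add: S'' → S

No remaining common prefixes — done.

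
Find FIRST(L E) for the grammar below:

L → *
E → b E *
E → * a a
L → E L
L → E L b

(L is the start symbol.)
{ '*', 'b' }

FIRST sets of the non-terminals involved (from the grammar, by fixed-point iteration):
  FIRST(L) = { '*', 'b' }

To compute FIRST(L E), process the symbols left to right:
Symbol L is a non-terminal. Add FIRST(L) \ {ε} = { '*', 'b' }
L is not nullable (ε ∉ FIRST(L)), so stop here.
FIRST(L E) = { '*', 'b' }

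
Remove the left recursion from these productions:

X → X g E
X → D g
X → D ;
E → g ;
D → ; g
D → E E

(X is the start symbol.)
X → D g X'
X → D ; X'
X' → g E X'
X' → ε
E → g ;
D → ; g
D → E E

X is directly left-recursive. The standard transformation for
  A → A α₁ | ... | A α_m | β₁ | ... | β_n
is
  A  → β₁ A' | ... | β_n A'
  A' → α₁ A' | ... | α_m A' | ε

X → D g becomes X → D g X'
X → D ; becomes X → D ; X'
X → X g E becomes X' → g E X'
Add X' → ε

Productions for other non-terminals are unchanged:
  E → g ;
  D → ; g
  D → E E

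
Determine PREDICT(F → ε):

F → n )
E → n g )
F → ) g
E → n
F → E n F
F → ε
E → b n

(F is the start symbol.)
PREDICT(F → ε) = (FIRST(RHS) \ {ε}) ∪ (FOLLOW(F) if ε ∈ FIRST(RHS), i.e. RHS ⇒* ε)
The right-hand side is ε (FIRST(ε) = { ε }), so the predict set is FOLLOW(F) = { $ }
PREDICT(F → ε) = { $ }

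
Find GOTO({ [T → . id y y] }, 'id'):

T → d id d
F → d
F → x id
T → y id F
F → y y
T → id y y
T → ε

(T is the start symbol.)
GOTO(I, 'id') = CLOSURE({ [A → αX.β] : [A → α.Xβ] ∈ I, X = 'id' })

Items with dot before 'id', with the dot advanced:
  [T → . id y y] → [T → id . y y]
Closure adds nothing (no advanced item has the dot before a non-terminal).

GOTO = { [T → id . y y] }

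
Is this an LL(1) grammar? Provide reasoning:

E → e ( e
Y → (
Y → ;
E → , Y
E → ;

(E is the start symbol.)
Yes, the grammar is LL(1).

A grammar is LL(1) if for each non-terminal N with multiple productions, the predict sets of those productions are pairwise disjoint, where PREDICT(N → α) = (FIRST(α) \ {ε}) ∪ (FOLLOW(N) if α ⇒* ε).

For E:
  PREDICT(E → e '(' e) = { 'e' }
  PREDICT(E → ',' Y) = { ',' }
  PREDICT(E → ';') = { ';' }
For Y:
  PREDICT(Y → '(') = { '(' }
  PREDICT(Y → ';') = { ';' }

All predict sets are disjoint. The grammar IS LL(1).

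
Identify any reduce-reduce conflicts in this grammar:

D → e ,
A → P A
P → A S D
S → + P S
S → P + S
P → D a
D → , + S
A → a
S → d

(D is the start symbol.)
A reduce-reduce conflict occurs when an LR(0) state has two complete items [A → α .] and [B → β .] — both call for a reduction, and with no lookahead the parser cannot choose between them.

Augment with D' → D and build the canonical LR(0) collection (I0 = CLOSURE({[D' → . D]}), then GOTO on every symbol after a dot until no new states appear). It has 22 states:
  I0: { [D → . , + S], [D → . e ,], [D' → . D] }  — shift
  I1: { [D → , . + S] }  — shift
  I2: { [D' → D .] }  — accept
  I3: { [D → e . ,] }  — shift
  I4: { [D → e , .] }  — reduce
  I5: { [A → . P A], [A → . a], [D → , + . S], [D → . , + S], [D → . e ,], [P → . A S D], [P → . D a], [S → . + P S], [S → . P + S], [S → . d] }  — shift
  I6: { [A → . P A], [A → . a], [D → . , + S], [D → . e ,], [P → . A S D], [P → . D a], [S → + . P S] }  — shift
  I7: { [A → . P A], [A → . a], [D → . , + S], [D → . e ,], [P → . A S D], [P → . D a], [P → A . S D], [S → . + P S], [S → . P + S], [S → . d] }  — shift
  I8: { [P → D . a] }  — shift
  I9: { [A → . P A], [A → . a], [A → P . A], [D → . , + S], [D → . e ,], [P → . A S D], [P → . D a], [S → P . + S] }  — shift
  I10: { [D → , + S .] }  — reduce
  I11: { [A → a .] }  — reduce
  I12: { [S → d .] }  — reduce
  I13: { [A → . P A], [A → . a], [D → . , + S], [D → . e ,], [P → . A S D], [P → . D a], [S → . + P S], [S → . P + S], [S → . d], [S → P + . S] }  — shift
  I14: { [A → . P A], [A → . a], [A → P A .], [D → . , + S], [D → . e ,], [P → . A S D], [P → . D a], [P → A . S D], [S → . + P S], [S → . P + S], [S → . d] }  — shift, reduce
  I15: { [A → . P A], [A → . a], [A → P . A], [D → . , + S], [D → . e ,], [P → . A S D], [P → . D a] }  — shift
  I16: { [D → . , + S], [D → . e ,], [P → A S . D] }  — shift
  I17: { [P → A S D .] }  — reduce
  I18: { [S → P + S .] }  — reduce
  I19: { [P → D a .] }  — reduce
  I20: { [A → . P A], [A → . a], [A → P . A], [D → . , + S], [D → . e ,], [P → . A S D], [P → . D a], [S → + P . S], [S → . + P S], [S → . P + S], [S → . d] }  — shift
  I21: { [S → + P S .] }  — reduce

No state contains more than one complete item.

Answer: No reduce-reduce conflicts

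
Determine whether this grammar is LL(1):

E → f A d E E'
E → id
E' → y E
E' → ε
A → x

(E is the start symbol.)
Relevant sets:
  FOLLOW(E') = { $, 'y' }

For E:
  PREDICT(E → f A d E E') = { 'f' }
  PREDICT(E → id) = { 'id' }
For E':
  PREDICT(E' → y E) = { 'y' }
  PREDICT(E' → ε) = { $, 'y' }
A has a single production, so nothing to check there.

Conflict found: Predict set conflict for E': { 'y' }
The grammar is NOT LL(1).

Answer: No. Predict set conflict for E': { 'y' }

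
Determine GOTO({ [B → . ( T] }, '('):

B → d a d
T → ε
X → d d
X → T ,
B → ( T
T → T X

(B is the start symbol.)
{ [B → ( . T], [T → . T X], [T → .] }

GOTO(I, '(') = CLOSURE({ [A → αX.β] : [A → α.Xβ] ∈ I, X = '(' })

Items with dot before '(', with the dot advanced:
  [B → . ( T] → [B → ( . T]
Closure of the advanced items:
  [B → ( . T] has the dot before T: add [T → .], [T → . T X]

GOTO = { [B → ( . T], [T → . T X], [T → .] }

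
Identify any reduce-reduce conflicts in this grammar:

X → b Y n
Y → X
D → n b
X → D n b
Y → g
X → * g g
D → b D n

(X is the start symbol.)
A reduce-reduce conflict occurs when an LR(0) state has two complete items [A → α .] and [B → β .] — both call for a reduction, and with no lookahead the parser cannot choose between them.

Augment with X' → X and build the canonical LR(0) collection (I0 = CLOSURE({[X' → . X]}), then GOTO on every symbol after a dot until no new states appear). It has 17 states:
  I0: { [D → . b D n], [D → . n b], [X → . * g g], [X → . D n b], [X → . b Y n], [X' → . X] }  — shift
  I1: { [X → * . g g] }  — shift
  I2: { [X → D . n b] }  — shift
  I3: { [X' → X .] }  — accept
  I4: { [D → . b D n], [D → . n b], [D → b . D n], [X → . * g g], [X → . D n b], [X → . b Y n], [X → b . Y n], [Y → . X], [Y → . g] }  — shift
  I5: { [D → n . b] }  — shift
  I6: { [D → n b .] }  — reduce
  I7: { [D → b D . n], [X → D . n b] }  — shift
  I8: { [Y → X .] }  — reduce
  I9: { [X → b Y . n] }  — shift
  I10: { [Y → g .] }  — reduce
  I11: { [X → b Y n .] }  — reduce
  I12: { [D → b D n .], [X → D n . b] }  — shift, reduce
  I13: { [X → D n b .] }  — reduce
  I14: { [X → D n . b] }  — shift
  I15: { [X → * g . g] }  — shift
  I16: { [X → * g g .] }  — reduce

No state contains more than one complete item.

Answer: No reduce-reduce conflicts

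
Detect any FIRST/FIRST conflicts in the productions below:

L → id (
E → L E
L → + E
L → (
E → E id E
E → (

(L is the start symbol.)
Yes. E → L E / E → E id E on { '(', '+', 'id' }; E → L E / E → '(' on { '(' }; E → E id E / E → '(' on { '(' }

FIRST sets of the non-terminals at (or reachable through a nullable prefix from) the front of some alternative:
  FIRST(L) = { '(', '+', 'id' }
  FIRST(E) = { '(', '+', 'id' }

Productions for L:
  L → id (: FIRST = { 'id' }
  L → + E: FIRST = { '+' }
  L → (: FIRST = { '(' }
Productions for E:
  E → L E: FIRST = { '(', '+', 'id' }
  E → E id E: FIRST = { '(', '+', 'id' }
  E → (: FIRST = { '(' }

Conflict for E: E → L E and E → E id E
  Overlap: { '(', '+', 'id' }
Conflict for E: E → L E and E → (
  Overlap: { '(' }
Conflict for E: E → E id E and E → (
  Overlap: { '(' }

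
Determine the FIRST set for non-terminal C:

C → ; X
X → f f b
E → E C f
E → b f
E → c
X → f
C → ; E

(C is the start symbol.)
{ ';' }

From C → ; X:
  - ';' is a terminal: add ';' and stop
From C → ; E:
  - ';' is a terminal: add ';' and stop

Collecting: FIRST(C) = { ';' }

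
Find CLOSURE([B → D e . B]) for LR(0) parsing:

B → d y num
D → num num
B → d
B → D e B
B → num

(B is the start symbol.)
Start with: [B → D e . B]
  [B → D e . B] has the dot before B: add [B → . d y num], [B → . d], [B → . D e B], [B → . num]
  [B → . D e B] has the dot before D: add [D → . num num]
No further items can be added.

CLOSURE = { [B → . D e B], [B → . d y num], [B → . d], [B → . num], [B → D e . B], [D → . num num] }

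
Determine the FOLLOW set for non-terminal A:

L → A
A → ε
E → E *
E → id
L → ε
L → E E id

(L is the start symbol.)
In L → A: A is at the end, add FOLLOW(L)

The FOLLOW sets referred to above (computed the same way, to a fixed point):
  FOLLOW(L) = { $ }

Taking the union: FOLLOW(A) = { $ }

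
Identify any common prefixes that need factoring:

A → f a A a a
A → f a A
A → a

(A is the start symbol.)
Yes, A has productions with common prefix 'f a A'

Left-factoring is needed when two productions for the same non-terminal
share a common prefix on the right-hand side.

Productions for A:
  A → f a A a a
  A → f a A
  A → a

Found common prefix 'f a A' in productions for A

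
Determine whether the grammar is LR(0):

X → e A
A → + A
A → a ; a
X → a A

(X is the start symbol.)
Yes, the grammar is LR(0)

Augment with X' → X and build the canonical LR(0) collection (I0 = CLOSURE({[X' → . X]}), then GOTO on every symbol after a dot until no new states appear). It has 11 states:
  I0: { [X → . a A], [X → . e A], [X' → . X] }  — shift
  I1: { [X' → X .] }  — accept
  I2: { [A → . + A], [A → . a ; a], [X → a . A] }  — shift
  I3: { [A → . + A], [A → . a ; a], [X → e . A] }  — shift
  I4: { [A → + . A], [A → . + A], [A → . a ; a] }  — shift
  I5: { [X → e A .] }  — reduce
  I6: { [A → a . ; a] }  — shift
  I7: { [A → a ; . a] }  — shift
  I8: { [A → a ; a .] }  — reduce
  I9: { [A → + A .] }  — reduce
  I10: { [X → a A .] }  — reduce

Every state is either a pure shift/goto state or contains exactly one complete item and nothing to shift — no conflicts. The grammar is LR(0).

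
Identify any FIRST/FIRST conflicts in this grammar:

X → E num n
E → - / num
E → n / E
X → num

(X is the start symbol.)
FIRST sets of the non-terminals at (or reachable through a nullable prefix from) the front of some alternative:
  FIRST(E) = { '-', 'n' }

Productions for X:
  X → E num n: FIRST = { '-', 'n' }
  X → num: FIRST = { 'num' }
Productions for E:
  E → - / num: FIRST = { '-' }
  E → n / E: FIRST = { 'n' }

All alternatives of each non-terminal have pairwise disjoint FIRST sets.

Answer: No FIRST/FIRST conflicts.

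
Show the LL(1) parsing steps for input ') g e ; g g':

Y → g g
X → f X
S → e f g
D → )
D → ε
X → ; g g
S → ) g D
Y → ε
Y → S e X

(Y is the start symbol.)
Stack is shown with the top on the left.

Stack        Input          Action
----------------------------------
Y $          ) g e ; g g $  output Y → S e X
S e X $      ) g e ; g g $  output S → ) g D
) g D e X $  ) g e ; g g $  match ')'
g D e X $    g e ; g g $    match 'g'
D e X $      e ; g g $      output D → ε
e X $        e ; g g $      match 'e'
X $          ; g g $        output X → ; g g
; g g $      ; g g $        match ';'
g g $        g g $          match 'g'
g $          g $            match 'g'
$            $              accept

The string is accepted.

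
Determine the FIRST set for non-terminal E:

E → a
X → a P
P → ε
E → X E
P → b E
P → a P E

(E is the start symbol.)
{ 'a' }

FIRST sets of the other non-terminals involved (by the same procedure, iterated to a fixed point):
  FIRST(X) = { 'a' }

From E → a:
  - a is a terminal: add 'a' and stop
From E → X E:
  - X is a non-terminal: add FIRST(X) \ {ε} = { 'a' }
    X is not nullable, so stop

Collecting: FIRST(E) = { 'a' }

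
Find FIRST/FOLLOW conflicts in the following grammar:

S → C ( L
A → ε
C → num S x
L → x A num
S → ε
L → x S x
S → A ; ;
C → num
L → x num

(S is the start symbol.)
No FIRST/FOLLOW conflicts.

Nullable non-terminals: A, S.
FIRST sets used below: FIRST(C) = { 'num' }, FIRST(A) = { ε }
A has a nullable alternative but only one production, so nothing to check.

S: nullable alternative(s) S → ε; FOLLOW(S) = { $, 'x' }
  S → C ( L: FIRST \ {ε} = { 'num' } — disjoint from FOLLOW(S)
  S → ε: FIRST \ {ε} = { } — this is the only nullable alternative, skip
  S → A ; ;: FIRST \ {ε} = { ';' } — disjoint from FOLLOW(S)

C, L have no nullable alternative, so no FIRST/FOLLOW check is needed there.

No FIRST/FOLLOW conflicts found.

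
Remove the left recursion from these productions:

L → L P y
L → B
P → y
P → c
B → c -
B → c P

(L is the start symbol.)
L → B L'
L' → P y L'
L' → ε
P → y
P → c
B → c -
B → c P

L is directly left-recursive. The standard transformation for
  A → A α₁ | ... | A α_m | β₁ | ... | β_n
is
  A  → β₁ A' | ... | β_n A'
  A' → α₁ A' | ... | α_m A' | ε

L → B becomes L → B L'
L → L P y becomes L' → P y L'
Add L' → ε

Productions for other non-terminals are unchanged:
  P → y
  P → c
  B → c -
  B → c P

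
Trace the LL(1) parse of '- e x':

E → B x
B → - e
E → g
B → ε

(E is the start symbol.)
LL(1) parsing maintains a stack (initially the start symbol over $) and the input. At each step: if the stack top is a terminal, match it against the current input token; if it is a non-terminal N, replace it with the RHS of M[N, lookahead] (the unique production whose predict set contains the lookahead).

Stack is shown with the top on the left.

Stack    Input    Action
------------------------
E $      - e x $  output E → B x
B x $    - e x $  output B → - e
- e x $  - e x $  match '-'
e x $    e x $    match 'e'
x $      x $      match 'x'
$        $        accept

The string is accepted.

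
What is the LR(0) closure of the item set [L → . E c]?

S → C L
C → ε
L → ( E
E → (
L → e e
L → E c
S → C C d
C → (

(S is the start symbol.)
Start with: [L → . E c]
  [L → . E c] has the dot before E: add [E → . (]
No further items can be added.

CLOSURE = { [E → . (], [L → . E c] }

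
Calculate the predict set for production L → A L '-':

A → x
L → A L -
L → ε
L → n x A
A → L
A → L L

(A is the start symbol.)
{ '-', 'n', 'x' }

PREDICT(L → A L '-') = (FIRST(RHS) \ {ε}) ∪ (FOLLOW(L) if ε ∈ FIRST(RHS), i.e. RHS ⇒* ε)
FIRST(A) = { '-', 'n', 'x', ε }
FIRST(L) = { '-', 'n', 'x', ε }
FIRST(A L '-') = { '-', 'n', 'x' }
ε ∉ FIRST(A L '-'), so FOLLOW(L) is not added.
PREDICT(L → A L '-') = { '-', 'n', 'x' }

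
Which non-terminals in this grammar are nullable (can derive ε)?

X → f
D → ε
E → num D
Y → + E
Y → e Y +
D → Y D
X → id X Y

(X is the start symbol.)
A non-terminal is nullable if it can derive ε (the empty string): either it has an ε-production, or it has a production whose right-hand side consists entirely of nullable non-terminals.

ε-productions: D → ε
So D is immediately nullable.
No further non-terminal can be added: every production for the remaining non-terminals contains a terminal or a non-nullable non-terminal.
Nullable = { 'D' }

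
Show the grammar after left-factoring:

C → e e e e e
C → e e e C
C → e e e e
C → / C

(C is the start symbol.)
C → e e e C'
C' → e C''
C'' → e
C'' → ε
C' → C
C → / C

Left-factoring transforms A → αβ₁ | αβ₂ into A → αA' and A' → β₁ | β₂
(α is the longest common prefix among the alternatives). Repeat until
no nonterminal has two alternatives with a common prefix.

Round 1: C has alternatives sharing prefix 'e e e'. Introduce C': C → e e e C'
  Add: C' → e e
  Add: C' → C
  Add: C' → e

Round 2: C' has alternatives sharing prefix 'e'. Introduce C'': C' → e C''
  Add: C'' → e
  Add: C'' → ε

No remaining common prefixes — done.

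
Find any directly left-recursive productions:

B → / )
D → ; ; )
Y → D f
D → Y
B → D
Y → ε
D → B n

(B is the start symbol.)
No direct left recursion

Direct left recursion occurs when N → N α for some non-terminal N (the right-hand side begins with the left-hand side itself).

B → / ): starts with '/'
D → ; ; ): starts with ';'
Y → D f: starts with D
D → Y: starts with Y
B → D: starts with D
Y → ε: starts with ε
D → B n: starts with B

No direct left recursion found.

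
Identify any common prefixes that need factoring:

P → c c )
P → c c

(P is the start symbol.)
Yes, P has productions with common prefix 'c c'

Left-factoring is needed when two productions for the same non-terminal
share a common prefix on the right-hand side.

Productions for P:
  P → c c )
  P → c c

Found common prefix 'c c' in productions for P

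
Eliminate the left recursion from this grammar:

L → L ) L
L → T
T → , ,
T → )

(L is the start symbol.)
L is directly left-recursive. The standard transformation for
  A → A α₁ | ... | A α_m | β₁ | ... | β_n
is
  A  → β₁ A' | ... | β_n A'
  A' → α₁ A' | ... | α_m A' | ε

L → T becomes L → T L'
L → L ) L becomes L' → ) L L'
Add L' → ε

Productions for other non-terminals are unchanged:
  T → , ,
  T → )

Resulting grammar:
L → T L'
L' → ) L L'
L' → ε
T → , ,
T → )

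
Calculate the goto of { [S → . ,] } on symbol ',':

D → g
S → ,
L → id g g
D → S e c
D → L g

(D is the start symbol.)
GOTO(I, ',') = CLOSURE({ [A → αX.β] : [A → α.Xβ] ∈ I, X = ',' })

Items with dot before ',', with the dot advanced:
  [S → . ,] → [S → , .]
Closure adds nothing (no advanced item has the dot before a non-terminal).

GOTO = { [S → , .] }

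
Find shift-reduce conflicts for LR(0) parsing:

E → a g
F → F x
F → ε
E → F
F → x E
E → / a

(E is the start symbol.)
A shift-reduce conflict occurs when an LR(0) state has both:
  - a complete (reduce) item [A → α .] (dot at the end), and
  - a shift item [B → β . c γ] (dot before a terminal).

Augment with E' → E and build the canonical LR(0) collection (I0 = CLOSURE({[E' → . E]}), then GOTO on every symbol after a dot until no new states appear). It has 10 states:
  I0: { [E → . / a], [E → . F], [E → . a g], [E' → . E], [F → . F x], [F → . x E], [F → .] }  — shift, reduce
  I1: { [E → / . a] }  — shift
  I2: { [E' → E .] }  — accept
  I3: { [E → F .], [F → F . x] }  — shift, reduce
  I4: { [E → a . g] }  — shift
  I5: { [E → . / a], [E → . F], [E → . a g], [F → . F x], [F → . x E], [F → .], [F → x . E] }  — shift, reduce
  I6: { [F → x E .] }  — reduce
  I7: { [E → a g .] }  — reduce
  I8: { [F → F x .] }  — reduce
  I9: { [E → / a .] }  — reduce

I0 contains reduce item [F → .] and shift items [E → . / a], [E → . a g], [F → . x E] — shift-reduce conflict.
I3 contains reduce item [E → F .] and shift item [F → F . x] — shift-reduce conflict.
I5 contains reduce item [F → .] and shift items [E → . / a], [E → . a g], [F → . x E] — shift-reduce conflict.

Answer: Yes — I0: [F → .] vs [E → . / a]; I3: [E → F .] vs [F → F . x]; I5: [F → .] vs [E → . / a]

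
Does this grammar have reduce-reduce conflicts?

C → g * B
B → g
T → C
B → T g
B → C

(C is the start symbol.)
Yes — I5: [B → C .] vs [T → C .]

A reduce-reduce conflict occurs when an LR(0) state has two complete items [A → α .] and [B → β .] — both call for a reduction, and with no lookahead the parser cannot choose between them.

Augment with C' → C and build the canonical LR(0) collection (I0 = CLOSURE({[C' → . C]}), then GOTO on every symbol after a dot until no new states appear). It has 9 states:
  I0: { [C → . g * B], [C' → . C] }  — shift
  I1: { [C' → C .] }  — accept
  I2: { [C → g . * B] }  — shift
  I3: { [B → . C], [B → . T g], [B → . g], [C → . g * B], [C → g * . B], [T → . C] }  — shift
  I4: { [C → g * B .] }  — reduce
  I5: { [B → C .], [T → C .] }  — 2 reduces
  I6: { [B → T . g] }  — shift
  I7: { [B → g .], [C → g . * B] }  — shift, reduce
  I8: { [B → T g .] }  — reduce

I5 contains complete items [B → C .], [T → C .] — reduce-reduce conflict.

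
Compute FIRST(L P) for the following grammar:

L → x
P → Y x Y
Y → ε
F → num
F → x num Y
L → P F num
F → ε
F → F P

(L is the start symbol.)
{ 'x' }

FIRST sets of the non-terminals involved (from the grammar, by fixed-point iteration):
  FIRST(L) = { 'x' }

To compute FIRST(L P), process the symbols left to right:
Symbol L is a non-terminal. Add FIRST(L) \ {ε} = { 'x' }
L is not nullable (ε ∉ FIRST(L)), so stop here.
FIRST(L P) = { 'x' }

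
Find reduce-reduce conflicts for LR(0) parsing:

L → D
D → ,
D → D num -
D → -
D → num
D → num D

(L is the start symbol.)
Augment with L' → L and build the canonical LR(0) collection (I0 = CLOSURE({[L' → . L]}), then GOTO on every symbol after a dot until no new states appear). It has 9 states:
  I0: { [D → . ,], [D → . -], [D → . D num -], [D → . num D], [D → . num], [L → . D], [L' → . L] }  — shift
  I1: { [D → , .] }  — reduce
  I2: { [D → - .] }  — reduce
  I3: { [D → D . num -], [L → D .] }  — shift, reduce
  I4: { [L' → L .] }  — accept
  I5: { [D → . ,], [D → . -], [D → . D num -], [D → . num D], [D → . num], [D → num . D], [D → num .] }  — shift, reduce
  I6: { [D → D . num -], [D → num D .] }  — shift, reduce
  I7: { [D → D num . -] }  — shift
  I8: { [D → D num - .] }  — reduce

No state contains more than one complete item.

Answer: No reduce-reduce conflicts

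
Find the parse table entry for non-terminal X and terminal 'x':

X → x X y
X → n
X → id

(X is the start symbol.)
X → x X y

To find M[X, 'x'], we find productions for X where 'x' is in the predict set (PREDICT(N → α) = (FIRST(α) \ {ε}) ∪ (FOLLOW(N) if α ⇒* ε)).

X → x X y: PREDICT = { 'x' }
  'x' is in predict set, so this production goes in M[X, 'x']
X → n: PREDICT = { 'n' }
X → id: PREDICT = { 'id' }

M[X, 'x'] = X → x X y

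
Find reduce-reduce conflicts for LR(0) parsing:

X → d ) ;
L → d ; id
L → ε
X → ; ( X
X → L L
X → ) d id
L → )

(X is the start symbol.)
No reduce-reduce conflicts

Augment with X' → X and build the canonical LR(0) collection (I0 = CLOSURE({[X' → . X]}), then GOTO on every symbol after a dot until no new states appear). It has 17 states:
  I0: { [L → . )], [L → . d ; id], [L → .], [X → . ) d id], [X → . ; ( X], [X → . L L], [X → . d ) ;], [X' → . X] }  — shift, reduce
  I1: { [L → ) .], [X → ) . d id] }  — shift, reduce
  I2: { [X → ; . ( X] }  — shift
  I3: { [L → . )], [L → . d ; id], [L → .], [X → L . L] }  — shift, reduce
  I4: { [X' → X .] }  — accept
  I5: { [L → d . ; id], [X → d . ) ;] }  — shift
  I6: { [X → d ) . ;] }  — shift
  I7: { [L → d ; . id] }  — shift
  I8: { [L → d ; id .] }  — reduce
  I9: { [X → d ) ; .] }  — reduce
  I10: { [L → ) .] }  — reduce
  I11: { [X → L L .] }  — reduce
  I12: { [L → d . ; id] }  — shift
  I13: { [L → . )], [L → . d ; id], [L → .], [X → . ) d id], [X → . ; ( X], [X → . L L], [X → . d ) ;], [X → ; ( . X] }  — shift, reduce
  I14: { [X → ; ( X .] }  — reduce
  I15: { [X → ) d . id] }  — shift
  I16: { [X → ) d id .] }  — reduce

No state contains more than one complete item.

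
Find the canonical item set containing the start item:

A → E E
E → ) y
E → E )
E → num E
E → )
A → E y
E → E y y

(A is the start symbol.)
First, augment the grammar with A' → A
I₀ = CLOSURE({ [A' → . A] }):
  [A' → . A] has the dot before A: add [A → . E E], [A → . E y]
  [A → . E E] has the dot before E: add [E → . ) y], [E → . E )], [E → . num E], [E → . )], [E → . E y y]
No further items can be added.

I₀ = { [A → . E E], [A → . E y], [A' → . A], [E → . ) y], [E → . )], [E → . E )], [E → . E y y], [E → . num E] }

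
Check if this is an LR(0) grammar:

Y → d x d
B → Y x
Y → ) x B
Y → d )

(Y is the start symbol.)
Yes, the grammar is LR(0)

A grammar is LR(0) if no state in the canonical LR(0) collection has:
  - both a shift item (dot before a terminal) and a complete item (shift-reduce conflict), or
  - two or more complete items (reduce-reduce conflict; the accept item [Y' → Y .] counts as a complete item here).

Augment with Y' → Y and build the canonical LR(0) collection (I0 = CLOSURE({[Y' → . Y]}), then GOTO on every symbol after a dot until no new states appear). It has 11 states:
  I0: { [Y → . ) x B], [Y → . d )], [Y → . d x d], [Y' → . Y] }  — shift
  I1: { [Y → ) . x B] }  — shift
  I2: { [Y' → Y .] }  — accept
  I3: { [Y → d . )], [Y → d . x d] }  — shift
  I4: { [Y → d ) .] }  — reduce
  I5: { [Y → d x . d] }  — shift
  I6: { [Y → d x d .] }  — reduce
  I7: { [B → . Y x], [Y → ) x . B], [Y → . ) x B], [Y → . d )], [Y → . d x d] }  — shift
  I8: { [Y → ) x B .] }  — reduce
  I9: { [B → Y . x] }  — shift
  I10: { [B → Y x .] }  — reduce

Every state is either a pure shift/goto state or contains exactly one complete item and nothing to shift — no conflicts. The grammar is LR(0).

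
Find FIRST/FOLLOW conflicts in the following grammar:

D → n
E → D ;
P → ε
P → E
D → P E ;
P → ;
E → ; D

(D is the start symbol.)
A FIRST/FOLLOW conflict occurs when a non-terminal N has a nullable alternative N → β (β ⇒* ε) and another alternative N → α with FIRST(α) ∩ FOLLOW(N) ≠ ∅: on such a lookahead the parser cannot decide between expanding α and letting N vanish via β.

Nullable non-terminals: P.
FIRST sets used below: FIRST(E) = { ';', 'n' }

P: nullable alternative(s) P → ε; FOLLOW(P) = { ';', 'n' }
  P → ε: FIRST \ {ε} = { } — this is the only nullable alternative, skip
  P → E: FIRST \ {ε} = { ';', 'n' } — overlaps FOLLOW(P) on { ';', 'n' }: CONFLICT
  P → ;: FIRST \ {ε} = { ';' } — overlaps FOLLOW(P) on { ';' }: CONFLICT

D, E have no nullable alternative, so no FIRST/FOLLOW check is needed there.

So the grammar has 2 FIRST/FOLLOW conflicts (marked CONFLICT above).

Answer: Yes. P → E with FOLLOW(P) on { ';', 'n' }; P → ';' with FOLLOW(P) on { ';' }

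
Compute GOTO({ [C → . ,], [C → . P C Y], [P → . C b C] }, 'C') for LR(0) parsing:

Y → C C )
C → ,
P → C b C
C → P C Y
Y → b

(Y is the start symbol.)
{ [P → C . b C] }

GOTO(I, 'C') = CLOSURE({ [A → αX.β] : [A → α.Xβ] ∈ I, X = 'C' })

Items with dot before 'C', with the dot advanced:
  [P → . C b C] → [P → C . b C]
Closure adds nothing (no advanced item has the dot before a non-terminal).

GOTO = { [P → C . b C] }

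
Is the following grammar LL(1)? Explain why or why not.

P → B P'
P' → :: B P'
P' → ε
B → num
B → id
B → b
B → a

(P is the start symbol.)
Relevant sets:
  FOLLOW(P') = { $ }

For P':
  PREDICT(P' → :: B P') = { '::' }
  PREDICT(P' → ε) = { $ }
For B:
  PREDICT(B → num) = { 'num' }
  PREDICT(B → id) = { 'id' }
  PREDICT(B → b) = { 'b' }
  PREDICT(B → a) = { 'a' }
P has a single production, so nothing to check there.

All predict sets are disjoint. The grammar IS LL(1).

Answer: Yes, the grammar is LL(1).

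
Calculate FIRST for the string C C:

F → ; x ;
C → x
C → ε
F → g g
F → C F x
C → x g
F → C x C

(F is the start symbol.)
{ 'x', ε }

FIRST sets of the non-terminals involved (from the grammar, by fixed-point iteration):
  FIRST(C) = { 'x', ε }

To compute FIRST(C C), process the symbols left to right:
Symbol C is a non-terminal. Add FIRST(C) \ {ε} = { 'x' }
C is nullable (ε ∈ FIRST(C)), continue to the next symbol.
Symbol C is a non-terminal. Add FIRST(C) \ {ε} = { 'x' }
C is nullable (ε ∈ FIRST(C)), continue to the next symbol.
All symbols are nullable, so ε is in the result.
FIRST(C C) = { 'x', ε }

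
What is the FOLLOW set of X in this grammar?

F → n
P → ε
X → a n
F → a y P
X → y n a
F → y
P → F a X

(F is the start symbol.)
{ $, 'a' }

To compute FOLLOW(X), find every occurrence of X on a right-hand side N → α X β: add FIRST(β) \ {ε}, and if β is empty or nullable also add FOLLOW(N). Iterate to a fixed point.

In P → F a X: X is at the end, add FOLLOW(P)

The FOLLOW sets referred to above (computed the same way, to a fixed point):
  FOLLOW(P) = { $, 'a' }

Taking the union: FOLLOW(X) = { $, 'a' }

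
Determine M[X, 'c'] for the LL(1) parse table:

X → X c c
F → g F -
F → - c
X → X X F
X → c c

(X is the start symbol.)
To find M[X, 'c'], we find productions for X where 'c' is in the predict set (PREDICT(N → α) = (FIRST(α) \ {ε}) ∪ (FOLLOW(N) if α ⇒* ε)).

Relevant sets:
  FIRST(X) = { 'c' }

X → X c c: PREDICT = { 'c' }
  'c' is in predict set, so this production goes in M[X, 'c']
X → X X F: PREDICT = { 'c' }
  'c' is in predict set, so this production goes in M[X, 'c']
X → c c: PREDICT = { 'c' }
  'c' is in predict set, so this production goes in M[X, 'c']

M[X, 'c'] = X → X c c, X → X X F, X → c c  (a multiply-defined cell — the grammar is not LL(1))

Answer: X → X c c, X → X X F, X → c c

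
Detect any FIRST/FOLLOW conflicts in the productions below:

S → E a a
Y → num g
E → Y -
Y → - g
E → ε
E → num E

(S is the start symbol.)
A FIRST/FOLLOW conflict occurs when a non-terminal N has a nullable alternative N → β (β ⇒* ε) and another alternative N → α with FIRST(α) ∩ FOLLOW(N) ≠ ∅: on such a lookahead the parser cannot decide between expanding α and letting N vanish via β.

Nullable non-terminals: E.
FIRST sets used below: FIRST(Y) = { '-', 'num' }

E: nullable alternative(s) E → ε; FOLLOW(E) = { 'a' }
  E → Y -: FIRST \ {ε} = { '-', 'num' } — disjoint from FOLLOW(E)
  E → ε: FIRST \ {ε} = { } — this is the only nullable alternative, skip
  E → num E: FIRST \ {ε} = { 'num' } — disjoint from FOLLOW(E)

S, Y have no nullable alternative, so no FIRST/FOLLOW check is needed there.

No FIRST/FOLLOW conflicts found.

Answer: No FIRST/FOLLOW conflicts.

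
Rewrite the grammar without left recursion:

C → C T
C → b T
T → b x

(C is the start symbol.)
C is directly left-recursive. The standard transformation for
  A → A α₁ | ... | A α_m | β₁ | ... | β_n
is
  A  → β₁ A' | ... | β_n A'
  A' → α₁ A' | ... | α_m A' | ε

C → b T becomes C → b T C'
C → C T becomes C' → T C'
Add C' → ε

Productions for other non-terminals are unchanged:
  T → b x

Resulting grammar:
C → b T C'
C' → T C'
C' → ε
T → b x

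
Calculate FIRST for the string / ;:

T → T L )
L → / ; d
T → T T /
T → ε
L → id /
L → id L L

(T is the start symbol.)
To compute FIRST(/ ;), process the symbols left to right:
Symbol / is a terminal. Add '/' and stop.
FIRST(/ ;) = { '/' }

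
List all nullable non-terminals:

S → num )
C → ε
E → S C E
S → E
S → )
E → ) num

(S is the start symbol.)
{ 'C' }

ε-productions: C → ε
So C is immediately nullable.
No further non-terminal can be added: every production for the remaining non-terminals contains a terminal or a non-nullable non-terminal.
Nullable = { 'C' }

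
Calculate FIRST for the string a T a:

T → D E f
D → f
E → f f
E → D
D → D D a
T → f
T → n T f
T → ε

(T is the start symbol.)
To compute FIRST(a T a), process the symbols left to right:
Symbol a is a terminal. Add 'a' and stop.
FIRST(a T a) = { 'a' }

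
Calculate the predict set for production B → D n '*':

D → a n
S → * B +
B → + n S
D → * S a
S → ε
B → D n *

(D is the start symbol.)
{ '*', 'a' }

PREDICT(B → D n '*') = (FIRST(RHS) \ {ε}) ∪ (FOLLOW(B) if ε ∈ FIRST(RHS), i.e. RHS ⇒* ε)
FIRST(D) = { '*', 'a' }
FIRST(D n '*') = { '*', 'a' }
ε ∉ FIRST(D n '*'), so FOLLOW(B) is not added.
PREDICT(B → D n '*') = { '*', 'a' }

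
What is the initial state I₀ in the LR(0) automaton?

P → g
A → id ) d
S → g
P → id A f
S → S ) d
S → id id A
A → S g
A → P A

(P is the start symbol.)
First, augment the grammar with P' → P
I₀ = CLOSURE({ [P' → . P] }):
  [P' → . P] has the dot before P: add [P → . g], [P → . id A f]
No further items can be added.

I₀ = { [P → . g], [P → . id A f], [P' → . P] }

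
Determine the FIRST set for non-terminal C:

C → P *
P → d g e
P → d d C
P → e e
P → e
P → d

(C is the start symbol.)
To compute FIRST(C), examine every production with C on the left-hand side, reading each right-hand side left to right until a non-nullable symbol is reached.

FIRST sets of the other non-terminals involved (by the same procedure, iterated to a fixed point):
  FIRST(P) = { 'd', 'e' }

From C → P *:
  - P is a non-terminal: add FIRST(P) \ {ε} = { 'd', 'e' }
    P is not nullable, so stop

Collecting: FIRST(C) = { 'd', 'e' }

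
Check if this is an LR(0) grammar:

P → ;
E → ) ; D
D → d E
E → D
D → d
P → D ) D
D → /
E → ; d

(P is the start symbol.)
No. Shift-reduce conflict between [D → d .] and [D → . /]

A grammar is LR(0) if no state in the canonical LR(0) collection has:
  - both a shift item (dot before a terminal) and a complete item (shift-reduce conflict), or
  - two or more complete items (reduce-reduce conflict; the accept item [P' → P .] counts as a complete item here).

Augment with P' → P and build the canonical LR(0) collection (I0 = CLOSURE({[P' → . P]}), then GOTO on every symbol after a dot until no new states appear). It has 15 states:
  I0: { [D → . /], [D → . d E], [D → . d], [P → . ;], [P → . D ) D], [P' → . P] }  — shift
  I1: { [D → / .] }  — reduce
  I2: { [P → ; .] }  — reduce
  I3: { [P → D . ) D] }  — shift
  I4: { [P' → P .] }  — accept
  I5: { [D → . /], [D → . d E], [D → . d], [D → d . E], [D → d .], [E → . ) ; D], [E → . ; d], [E → . D] }  — shift, reduce
  I6: { [E → ) . ; D] }  — shift
  I7: { [E → ; . d] }  — shift
  I8: { [E → D .] }  — reduce
  I9: { [D → d E .] }  — reduce
  I10: { [E → ; d .] }  — reduce
  I11: { [D → . /], [D → . d E], [D → . d], [E → ) ; . D] }  — shift
  I12: { [E → ) ; D .] }  — reduce
  I13: { [D → . /], [D → . d E], [D → . d], [P → D ) . D] }  — shift
  I14: { [P → D ) D .] }  — reduce

Conflict in state I5:
  Shift-reduce conflict between [D → d .] and [D → . /]
So the grammar is NOT LR(0).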